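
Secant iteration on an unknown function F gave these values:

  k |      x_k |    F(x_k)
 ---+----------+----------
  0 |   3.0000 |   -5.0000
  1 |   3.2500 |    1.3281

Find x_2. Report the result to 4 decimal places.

x_2 = 3.2500 − 1.3281·(3.2500 − 3.0000) / (1.3281 − (-5.0000))
   = 3.2500 − (0.332025)/(6.328100) = 3.197532

3.1975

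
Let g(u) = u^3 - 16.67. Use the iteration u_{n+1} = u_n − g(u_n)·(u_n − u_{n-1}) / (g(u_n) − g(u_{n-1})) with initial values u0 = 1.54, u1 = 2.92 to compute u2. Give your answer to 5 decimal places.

g(1.54) = -13.0177360, g(2.92) = 8.2270880
u2 = 2.9200000 − 8.2270880·(2.9200000 − 1.5400000) / (8.2270880 − (-13.0177360)) = 2.9200000 − (11.3533814)/(21.2448240) = 2.3855931

2.38559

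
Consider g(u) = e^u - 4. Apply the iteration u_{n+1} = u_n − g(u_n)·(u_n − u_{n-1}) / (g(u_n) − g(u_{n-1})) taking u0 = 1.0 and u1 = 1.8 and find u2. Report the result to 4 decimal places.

g(1.0) = -1.281718, g(1.8) = 2.049647
u2 = 1.800000 − 2.049647·(1.800000 − 1.000000) / (2.049647 − (-1.281718)) = 1.800000 − (1.639718)/(3.331366) = 1.307794

1.3078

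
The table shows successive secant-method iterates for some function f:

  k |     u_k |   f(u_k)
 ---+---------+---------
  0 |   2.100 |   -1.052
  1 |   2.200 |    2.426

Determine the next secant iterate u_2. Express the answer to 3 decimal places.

u_2 = 2.200 − 2.426·(2.200 − 2.100) / (2.426 − (-1.052))
   = 2.200 − (0.24260)/(3.47800) = 2.13025

2.130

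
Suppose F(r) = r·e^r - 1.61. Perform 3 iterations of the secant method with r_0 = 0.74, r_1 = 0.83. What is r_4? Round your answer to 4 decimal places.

F(0.74) = -0.059008, F(0.83) = 0.293455
r_2 = 0.830000 − 0.293455·(0.830000 − 0.740000) / (0.293455 − (-0.059008)) = 0.830000 − (0.026411)/(0.352462) = 0.755067
F(0.755067) = -0.003402
r_3 = 0.755067 − (-0.003402)·(0.755067 − 0.830000) / (-0.003402 − 0.293455) = 0.755067 − (0.000255)/(-0.296856) = 0.755926
F(0.755926) = -0.000193
r_4 = 0.755926 − (-0.000193)·(0.755926 − 0.755067) / (-0.000193 − (-0.003402)) = 0.755926 − (0.000000)/(0.003209) = 0.755978

0.7560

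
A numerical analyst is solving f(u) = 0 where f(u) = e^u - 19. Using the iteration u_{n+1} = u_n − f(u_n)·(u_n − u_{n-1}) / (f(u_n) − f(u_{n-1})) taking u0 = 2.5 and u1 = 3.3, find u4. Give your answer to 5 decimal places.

f(2.5) = -6.8175060, f(3.3) = 8.1126389
u2 = 3.3000000 − 8.1126389·(3.3000000 − 2.5000000) / (8.1126389 − (-6.8175060)) = 3.3000000 − (6.4901111)/(14.9301450) = 2.8653015
f(2.8653015) = -1.4456544
u3 = 2.8653015 − (-1.4456544)·(2.8653015 − 3.3000000) / (-1.4456544 − 8.1126389) = 2.8653015 − (0.6284237)/(-9.5582933) = 2.9310480
f(2.9310480) = -0.2527332
u4 = 2.9310480 − (-0.2527332)·(2.9310480 − 2.8653015) / (-0.2527332 − (-1.4456544)) = 2.9310480 − (-0.0166163)/(1.1929212) = 2.9449771

2.94498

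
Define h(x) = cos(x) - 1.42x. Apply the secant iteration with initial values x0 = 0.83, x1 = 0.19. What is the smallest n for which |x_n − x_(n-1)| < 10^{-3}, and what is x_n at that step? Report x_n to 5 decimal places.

h(0.83) = -0.5037242, h(0.19) = 0.7122042
x2 = 0.1900000 − 0.7122042·(-0.6400000)/(1.2159285) = 0.5648664;  |Δ| = 0.3748664
h(0.5648664) = 0.0425499
x3 = 0.5648664 − 0.0425499·(0.3748664)/(-0.6696544) = 0.5886854;  |Δ| = 0.0238190
h(0.5886854) = -0.0042619
x4 = 0.5886854 − (-0.0042619)·(0.0238190)/(-0.0468118) = 0.5865168;  |Δ| = 0.0021686
h(0.5865168) = 0.0000196
x5 = 0.5865168 − 0.0000196·(-0.0021686)/(0.0042816) = 0.5865268;  |Δ| = 0.0000099
|x5 − x4| = 0.0000099 < 10^{-3}

n = 5, x_n = 0.58653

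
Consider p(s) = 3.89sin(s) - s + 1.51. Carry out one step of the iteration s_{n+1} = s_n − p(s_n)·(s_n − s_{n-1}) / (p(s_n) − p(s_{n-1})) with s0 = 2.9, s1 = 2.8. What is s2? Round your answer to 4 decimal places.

p(2.9) = -0.459320, p(2.8) = 0.013104
s2 = 2.800000 − 0.013104·(2.800000 − 2.900000) / (0.013104 − (-0.459320)) = 2.800000 − (-0.001310)/(0.472424) = 2.802774

2.8028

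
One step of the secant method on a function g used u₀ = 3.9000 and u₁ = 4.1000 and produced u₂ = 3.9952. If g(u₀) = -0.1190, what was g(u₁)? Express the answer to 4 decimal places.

The secant line through (3.9000, -0.1190) and (4.1000, g(u₁)) crosses zero at u₂ = 3.9952.
So (3.9000, -0.1190), (4.1000, g(u₁)), (3.9952, 0) are collinear:
g(u₁) = -0.1190 · (4.1000 − 3.9952) / (3.9000 − 3.9952) = -0.1190 · (0.104800)/(-0.095200) = 0.131000

0.1310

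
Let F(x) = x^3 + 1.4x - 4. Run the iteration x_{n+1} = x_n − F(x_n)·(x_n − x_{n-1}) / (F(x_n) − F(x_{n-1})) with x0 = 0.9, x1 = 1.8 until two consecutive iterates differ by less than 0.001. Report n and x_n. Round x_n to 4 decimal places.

n = 6, x_n = 1.2974

F(0.9) = -2.011000, F(1.8) = 4.352000
x2 = 1.800000 − 4.352000·(0.900000)/(6.363000) = 1.184441;  |Δ| = 0.615559
F(1.184441) = -0.680128
x3 = 1.184441 − (-0.680128)·(-0.615559)/(-5.032128) = 1.267638;  |Δ| = 0.083197
F(1.267638) = -0.188329
x4 = 1.267638 − (-0.188329)·(0.083197)/(0.491799) = 1.299498;  |Δ| = 0.031859
F(1.299498) = 0.013752
x5 = 1.299498 − 0.013752·(0.031859)/(0.202081) = 1.297330;  |Δ| = 0.002168
F(1.297330) = -0.000249
x6 = 1.297330 − (-0.000249)·(-0.002168)/(-0.014001) = 1.297368;  |Δ| = 0.000039
|x6 − x5| = 0.000039 < 0.001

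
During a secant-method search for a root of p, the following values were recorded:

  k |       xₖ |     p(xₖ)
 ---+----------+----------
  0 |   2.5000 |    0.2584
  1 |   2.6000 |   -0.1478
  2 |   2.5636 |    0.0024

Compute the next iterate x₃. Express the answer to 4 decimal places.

x₃ = 2.5636 − 0.0024·(2.5636 − 2.6000) / (0.0024 − (-0.1478))
   = 2.5636 − (-0.000087)/(0.150200) = 2.564182

2.5642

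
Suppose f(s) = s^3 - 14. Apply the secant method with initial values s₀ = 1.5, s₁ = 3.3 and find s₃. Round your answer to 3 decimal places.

2.309

f(1.5) = -10.62500, f(3.3) = 21.93700
s₂ = 3.30000 − 21.93700·(3.30000 − 1.50000) / (21.93700 − (-10.62500)) = 3.30000 − (39.48660)/(32.56200) = 2.08734
f(2.08734) = -4.90547
s₃ = 2.08734 − (-4.90547)·(2.08734 − 3.30000) / (-4.90547 − 21.93700) = 2.08734 − (5.94866)/(-26.84247) = 2.30895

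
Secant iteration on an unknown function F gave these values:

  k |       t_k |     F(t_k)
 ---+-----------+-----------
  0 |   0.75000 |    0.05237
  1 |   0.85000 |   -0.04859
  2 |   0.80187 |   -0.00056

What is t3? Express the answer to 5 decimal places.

0.80131

t3 = 0.80187 − (-0.00056)·(0.80187 − 0.85000) / (-0.00056 − (-0.04859))
   = 0.80187 − (0.0000270)/(0.0480300) = 0.8013088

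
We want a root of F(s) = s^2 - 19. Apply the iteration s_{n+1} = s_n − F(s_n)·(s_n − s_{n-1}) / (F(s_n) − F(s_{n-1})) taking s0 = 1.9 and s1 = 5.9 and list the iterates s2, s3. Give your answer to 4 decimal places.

F(1.9) = -15.390000, F(5.9) = 15.810000
s2 = 5.900000 − 15.810000·(5.900000 − 1.900000) / (15.810000 − (-15.390000)) = 5.900000 − (63.240000)/(31.200000) = 3.873077
F(3.873077) = -3.999275
s3 = 3.873077 − (-3.999275)·(3.873077 − 5.900000) / (-3.999275 − 15.810000) = 3.873077 − (8.106223)/(-19.809275) = 4.282290

3.8731, 4.2823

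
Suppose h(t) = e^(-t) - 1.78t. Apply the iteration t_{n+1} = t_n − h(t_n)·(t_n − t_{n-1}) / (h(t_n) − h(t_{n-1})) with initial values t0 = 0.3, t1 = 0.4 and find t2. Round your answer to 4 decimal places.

h(0.3) = 0.206818, h(0.4) = -0.041680
t2 = 0.400000 − (-0.041680)·(0.400000 − 0.300000) / (-0.041680 − 0.206818) = 0.400000 − (-0.004168)/(-0.248498) = 0.383227

0.3832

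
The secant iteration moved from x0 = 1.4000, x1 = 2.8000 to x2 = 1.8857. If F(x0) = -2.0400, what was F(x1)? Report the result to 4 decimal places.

3.8402

The secant line through (1.4000, -2.0400) and (2.8000, F(x1)) crosses zero at x2 = 1.8857.
So (1.4000, -2.0400), (2.8000, F(x1)), (1.8857, 0) are collinear:
F(x1) = -2.0400 · (2.8000 − 1.8857) / (1.4000 − 1.8857) = -2.0400 · (0.914300)/(-0.485700) = 3.840173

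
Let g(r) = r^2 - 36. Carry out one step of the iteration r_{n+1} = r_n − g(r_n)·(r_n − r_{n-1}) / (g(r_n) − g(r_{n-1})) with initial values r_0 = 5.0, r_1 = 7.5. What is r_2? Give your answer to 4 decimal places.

5.8800

g(5.0) = -11.000000, g(7.5) = 20.250000
r_2 = 7.500000 − 20.250000·(7.500000 − 5.000000) / (20.250000 − (-11.000000)) = 7.500000 − (50.625000)/(31.250000) = 5.880000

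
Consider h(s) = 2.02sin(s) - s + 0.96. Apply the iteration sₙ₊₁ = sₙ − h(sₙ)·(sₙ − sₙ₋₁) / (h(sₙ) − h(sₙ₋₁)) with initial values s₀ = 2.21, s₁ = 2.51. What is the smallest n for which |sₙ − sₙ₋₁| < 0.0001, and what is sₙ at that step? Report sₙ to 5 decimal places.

h(2.21) = 0.3711936, h(2.51) = -0.3573295
s₂ = 2.5100000 − (-0.3573295)·(0.3000000)/(-0.7285231) = 2.3628545;  |Δ| = 0.1471455
h(2.3628545) = 0.0159566
s₃ = 2.3628545 − 0.0159566·(-0.1471455)/(0.3732862) = 2.3691445;  |Δ| = 0.0062899
h(2.3691445) = 0.0005948
s₄ = 2.3691445 − 0.0005948·(0.0062899)/(-0.0153618) = 2.3693880;  |Δ| = 0.0002435
h(2.3693880) = -0.0000011
s₅ = 2.3693880 − (-0.0000011)·(0.0002435)/(-0.0005959) = 2.3693876;  |Δ| = 0.0000005
|s₅ − s₄| = 0.0000005 < 0.0001

n = 5, sₙ = 2.36939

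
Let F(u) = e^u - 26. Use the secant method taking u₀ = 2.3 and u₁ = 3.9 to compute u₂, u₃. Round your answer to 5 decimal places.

F(2.3) = -16.0258175, F(3.9) = 23.4024491
u₂ = 3.9000000 − 23.4024491·(3.9000000 − 2.3000000) / (23.4024491 − (-16.0258175)) = 3.9000000 − (37.4439186)/(39.4282667) = 2.9503281
F(2.9503281) = -6.8877774
u₃ = 2.9503281 − (-6.8877774)·(2.9503281 − 3.9000000) / (-6.8877774 − 23.4024491) = 2.9503281 − (6.5411289)/(-30.2902265) = 3.1662766

2.95033, 3.16628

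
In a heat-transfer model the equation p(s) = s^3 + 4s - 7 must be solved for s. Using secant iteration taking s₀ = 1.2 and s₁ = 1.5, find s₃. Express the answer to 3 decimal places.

p(1.2) = -0.47200, p(1.5) = 2.37500
s₂ = 1.50000 − 2.37500·(1.50000 − 1.20000) / (2.37500 − (-0.47200)) = 1.50000 − (0.71250)/(2.84700) = 1.24974
p(1.24974) = -0.04916
s₃ = 1.24974 − (-0.04916)·(1.24974 − 1.50000) / (-0.04916 − 2.37500) = 1.24974 − (0.01230)/(-2.42416) = 1.25481

1.255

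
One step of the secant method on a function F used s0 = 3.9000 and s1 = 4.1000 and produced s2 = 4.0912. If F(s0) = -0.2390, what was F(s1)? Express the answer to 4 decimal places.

0.0110

The secant line through (3.9000, -0.2390) and (4.1000, F(s1)) crosses zero at s2 = 4.0912.
So (3.9000, -0.2390), (4.1000, F(s1)), (4.0912, 0) are collinear:
F(s1) = -0.2390 · (4.1000 − 4.0912) / (3.9000 − 4.0912) = -0.2390 · (0.008800)/(-0.191200) = 0.011000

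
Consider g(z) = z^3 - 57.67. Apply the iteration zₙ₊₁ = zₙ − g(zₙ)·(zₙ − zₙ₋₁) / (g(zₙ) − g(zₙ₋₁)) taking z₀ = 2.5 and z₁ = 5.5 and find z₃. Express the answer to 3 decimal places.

g(2.5) = -42.04500, g(5.5) = 108.70500
z₂ = 5.50000 − 108.70500·(5.50000 − 2.50000) / (108.70500 − (-42.04500)) = 5.50000 − (326.11500)/(150.75000) = 3.33672
g(3.33672) = -20.52008
z₃ = 3.33672 − (-20.52008)·(3.33672 − 5.50000) / (-20.52008 − 108.70500) = 3.33672 − (44.39075)/(-129.22508) = 3.68023

3.680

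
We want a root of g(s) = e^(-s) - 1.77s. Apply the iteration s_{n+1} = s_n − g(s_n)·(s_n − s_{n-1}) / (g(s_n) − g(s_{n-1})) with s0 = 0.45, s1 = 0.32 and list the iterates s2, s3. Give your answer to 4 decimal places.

g(0.45) = -0.158872, g(0.32) = 0.159749
s2 = 0.320000 − 0.159749·(0.320000 − 0.450000) / (0.159749 − (-0.158872)) = 0.320000 − (-0.020767)/(0.318621) = 0.385179
g(0.385179) = -0.001438
s3 = 0.385179 − (-0.001438)·(0.385179 − 0.320000) / (-0.001438 − 0.159749) = 0.385179 − (-0.000094)/(-0.161187) = 0.384598

0.3852, 0.3846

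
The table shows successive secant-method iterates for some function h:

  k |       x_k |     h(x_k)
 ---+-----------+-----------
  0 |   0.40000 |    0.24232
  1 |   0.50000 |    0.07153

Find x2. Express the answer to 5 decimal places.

0.54188

x2 = 0.50000 − 0.07153·(0.50000 − 0.40000) / (0.07153 − 0.24232)
   = 0.50000 − (0.0071530)/(-0.1707900) = 0.5418818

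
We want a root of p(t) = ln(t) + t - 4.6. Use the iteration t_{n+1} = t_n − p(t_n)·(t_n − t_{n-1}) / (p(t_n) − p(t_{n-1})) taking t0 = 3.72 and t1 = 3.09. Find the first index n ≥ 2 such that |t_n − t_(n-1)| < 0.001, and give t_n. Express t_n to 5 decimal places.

p(3.72) = 0.4337237, p(3.09) = -0.3818289
t2 = 3.0900000 − (-0.3818289)·(-0.6300000)/(-0.8155526) = 3.3849561;  |Δ| = 0.2949561
p(3.3849561) = 0.0042970
t3 = 3.3849561 − 0.0042970·(0.2949561)/(0.3861260) = 3.3816737;  |Δ| = 0.0032825
p(3.3816737) = 0.0000444
t4 = 3.3816737 − 0.0000444·(-0.0032825)/(-0.0042526) = 3.3816394;  |Δ| = 0.0000343
|t4 − t3| = 0.0000343 < 0.001

n = 4, t_n = 3.38164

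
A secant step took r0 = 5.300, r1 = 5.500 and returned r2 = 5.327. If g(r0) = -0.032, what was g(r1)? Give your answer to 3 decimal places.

0.205

The secant line through (5.300, -0.032) and (5.500, g(r1)) crosses zero at r2 = 5.327.
So (5.300, -0.032), (5.500, g(r1)), (5.327, 0) are collinear:
g(r1) = -0.032 · (5.500 − 5.327) / (5.300 − 5.327) = -0.032 · (0.17300)/(-0.02700) = 0.20504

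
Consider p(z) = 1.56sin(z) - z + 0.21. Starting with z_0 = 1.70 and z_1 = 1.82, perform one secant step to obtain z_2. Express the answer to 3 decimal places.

p(1.70) = 0.05700, p(1.82) = -0.09819
z_2 = 1.82000 − (-0.09819)·(1.82000 − 1.70000) / (-0.09819 − 0.05700) = 1.82000 − (-0.01178)/(-0.15519) = 1.74407

1.744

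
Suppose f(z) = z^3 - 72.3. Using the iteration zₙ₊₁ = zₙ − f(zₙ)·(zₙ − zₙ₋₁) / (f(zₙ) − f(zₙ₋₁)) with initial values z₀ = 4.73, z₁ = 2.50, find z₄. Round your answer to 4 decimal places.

f(4.73) = 33.523817, f(2.50) = -56.675000
z₂ = 2.500000 − (-56.675000)·(2.500000 − 4.730000) / (-56.675000 − 33.523817) = 2.500000 − (126.385250)/(-90.198817) = 3.901185
f(3.901185) = -12.926902
z₃ = 3.901185 − (-12.926902)·(3.901185 − 2.500000) / (-12.926902 − (-56.675000)) = 3.901185 − (-18.112984)/(43.748098) = 4.315214
f(4.315214) = 8.053925
z₄ = 4.315214 − 8.053925·(4.315214 − 3.901185) / (8.053925 − (-12.926902)) = 4.315214 − (3.334559)/(20.980827) = 4.156281

4.1563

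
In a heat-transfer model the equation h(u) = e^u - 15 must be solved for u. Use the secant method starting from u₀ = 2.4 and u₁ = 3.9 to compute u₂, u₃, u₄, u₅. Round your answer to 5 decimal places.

h(2.4) = -3.9768236, h(3.9) = 34.4024491
u₂ = 3.9000000 − 34.4024491·(3.9000000 − 2.4000000) / (34.4024491 − (-3.9768236)) = 3.9000000 − (51.6036737)/(38.3792727) = 2.5554286
h(2.5554286) = -2.1231829
u₃ = 2.5554286 − (-2.1231829)·(2.5554286 − 3.9000000) / (-2.1231829 − 34.4024491) = 2.5554286 − (2.8547711)/(-36.5256320) = 2.6335866
h(2.6335866) = -1.0763812
u₄ = 2.6335866 − (-1.0763812)·(2.6335866 − 2.5554286) / (-1.0763812 − (-2.1231829)) = 2.6335866 − (-0.0841278)/(1.0468017) = 2.7139531
h(2.7139531) = 0.0888057
u₅ = 2.7139531 − 0.0888057·(2.7139531 − 2.6335866) / (0.0888057 − (-1.0763812)) = 2.7139531 − (0.0071370)/(1.1651870) = 2.7078279

2.55543, 2.63359, 2.71395, 2.70783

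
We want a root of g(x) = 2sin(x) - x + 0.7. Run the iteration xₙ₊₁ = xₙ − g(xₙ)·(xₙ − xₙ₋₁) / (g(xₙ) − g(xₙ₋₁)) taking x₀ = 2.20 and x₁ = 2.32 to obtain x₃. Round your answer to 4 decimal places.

2.2527

g(2.20) = 0.116993, g(2.32) = -0.155537
x₂ = 2.320000 − (-0.155537)·(2.320000 − 2.200000) / (-0.155537 − 0.116993) = 2.320000 − (-0.018664)/(-0.272530) = 2.251514
g(2.251514) = 0.002728
x₃ = 2.251514 − 0.002728·(2.251514 − 2.320000) / (0.002728 − (-0.155537)) = 2.251514 − (-0.000187)/(0.158265) = 2.252695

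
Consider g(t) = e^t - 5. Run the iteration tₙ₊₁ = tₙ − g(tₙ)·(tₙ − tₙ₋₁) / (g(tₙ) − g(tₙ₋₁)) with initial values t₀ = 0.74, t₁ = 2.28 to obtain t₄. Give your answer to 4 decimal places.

g(0.74) = -2.904064, g(2.28) = 4.776680
t₂ = 2.280000 − 4.776680·(2.280000 − 0.740000) / (4.776680 − (-2.904064)) = 2.280000 − (7.356088)/(7.680745) = 1.322269
g(1.322269) = -1.248075
t₃ = 1.322269 − (-1.248075)·(1.322269 − 2.280000) / (-1.248075 − 4.776680) = 1.322269 − (1.195320)/(-6.024756) = 1.520670
g(1.520670) = -0.424708
t₄ = 1.520670 − (-0.424708)·(1.520670 − 1.322269) / (-0.424708 − (-1.248075)) = 1.520670 − (-0.084263)/(0.823367) = 1.623010

1.6230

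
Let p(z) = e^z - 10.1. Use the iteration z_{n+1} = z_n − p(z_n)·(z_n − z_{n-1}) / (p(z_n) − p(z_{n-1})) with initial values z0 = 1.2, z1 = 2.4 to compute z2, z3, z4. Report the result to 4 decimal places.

p(1.2) = -6.779883, p(2.4) = 0.923176
z2 = 2.400000 − 0.923176·(2.400000 − 1.200000) / (0.923176 − (-6.779883)) = 2.400000 − (1.107812)/(7.703059) = 2.256185
p(2.256185) = -0.553396
z3 = 2.256185 − (-0.553396)·(2.256185 − 2.400000) / (-0.553396 − 0.923176) = 2.256185 − (0.079586)/(-1.476572) = 2.310085
p(2.310085) = -0.024720
z4 = 2.310085 − (-0.024720)·(2.310085 − 2.256185) / (-0.024720 − (-0.553396)) = 2.310085 − (-0.001332)/(0.528676) = 2.312605

2.2562, 2.3101, 2.3126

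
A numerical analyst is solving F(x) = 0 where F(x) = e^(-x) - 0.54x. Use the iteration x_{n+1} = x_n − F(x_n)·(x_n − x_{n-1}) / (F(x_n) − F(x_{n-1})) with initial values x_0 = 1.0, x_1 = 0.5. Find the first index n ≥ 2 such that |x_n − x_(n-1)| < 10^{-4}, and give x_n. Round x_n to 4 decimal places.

n = 5, x_n = 0.8176

F(1.0) = -0.172121, F(0.5) = 0.336531
x_2 = 0.500000 − 0.336531·(-0.500000)/(0.508651) = 0.830807;  |Δ| = 0.330807
F(0.830807) = -0.012938
x_3 = 0.830807 − (-0.012938)·(0.330807)/(-0.349469) = 0.818560;  |Δ| = 0.012247
F(0.818560) = -0.000956
x_4 = 0.818560 − (-0.000956)·(-0.012247)/(0.011982) = 0.817583;  |Δ| = 0.000977
F(0.817583) = 0.000003
x_5 = 0.817583 − 0.000003·(-0.000977)/(0.000959) = 0.817586;  |Δ| = 0.000003
|x_5 − x_4| = 0.000003 < 10^{-4}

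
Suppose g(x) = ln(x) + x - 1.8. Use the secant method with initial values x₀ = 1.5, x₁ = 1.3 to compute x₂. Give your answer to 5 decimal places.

g(1.5) = 0.1054651, g(1.3) = -0.2376357
x₂ = 1.3000000 − (-0.2376357)·(1.3000000 − 1.5000000) / (-0.2376357 − 0.1054651) = 1.3000000 − (0.0475271)/(-0.3431008) = 1.4385224

1.43852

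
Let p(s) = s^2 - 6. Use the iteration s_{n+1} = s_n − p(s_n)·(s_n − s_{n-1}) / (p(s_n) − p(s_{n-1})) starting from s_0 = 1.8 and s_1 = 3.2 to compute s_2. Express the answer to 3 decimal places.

2.352

p(1.8) = -2.76000, p(3.2) = 4.24000
s_2 = 3.20000 − 4.24000·(3.20000 − 1.80000) / (4.24000 − (-2.76000)) = 3.20000 − (5.93600)/(7.00000) = 2.35200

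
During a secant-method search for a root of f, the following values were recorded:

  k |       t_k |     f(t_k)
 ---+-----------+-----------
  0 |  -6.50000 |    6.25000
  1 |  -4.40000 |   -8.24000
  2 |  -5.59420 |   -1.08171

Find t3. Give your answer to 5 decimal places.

t3 = -5.59420 − (-1.08171)·(-5.59420 − (-4.40000)) / (-1.08171 − (-8.24000))
   = -5.59420 − (1.2917781)/(7.1582900) = -5.7746590

-5.77466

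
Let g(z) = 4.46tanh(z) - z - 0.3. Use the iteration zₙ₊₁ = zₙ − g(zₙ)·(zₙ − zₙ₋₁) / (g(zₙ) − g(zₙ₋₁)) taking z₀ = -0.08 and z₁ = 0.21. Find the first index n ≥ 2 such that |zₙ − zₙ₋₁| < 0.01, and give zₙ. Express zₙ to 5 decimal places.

n = 3, zₙ = 0.08695

g(-0.08) = -0.5760408, g(0.21) = 0.4130706
z₂ = 0.2100000 − 0.4130706·(0.2900000)/(0.9891114) = 0.0888908;  |Δ| = 0.1211092
g(0.0888908) = 0.0065213
z₃ = 0.0888908 − 0.0065213·(-0.1211092)/(-0.4065493) = 0.0869481;  |Δ| = 0.0019427
|z₃ − z₂| = 0.0019427 < 0.01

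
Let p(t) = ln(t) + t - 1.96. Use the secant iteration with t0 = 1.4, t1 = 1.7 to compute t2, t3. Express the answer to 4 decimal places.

1.5357, 1.5328

p(1.4) = -0.223528, p(1.7) = 0.270628
t2 = 1.700000 − 0.270628·(1.700000 − 1.400000) / (0.270628 − (-0.223528)) = 1.700000 − (0.081188)/(0.494156) = 1.535703
p(1.535703) = 0.004691
t3 = 1.535703 − 0.004691·(1.535703 − 1.700000) / (0.004691 − 0.270628) = 1.535703 − (-0.000771)/(-0.265937) = 1.532805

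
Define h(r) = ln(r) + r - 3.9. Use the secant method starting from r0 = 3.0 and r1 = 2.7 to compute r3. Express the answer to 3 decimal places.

h(3.0) = 0.19861, h(2.7) = -0.20675
r2 = 2.70000 − (-0.20675)·(2.70000 − 3.00000) / (-0.20675 − 0.19861) = 2.70000 − (0.06202)/(-0.40536) = 2.85301
h(2.85301) = 0.00139
r3 = 2.85301 − 0.00139·(2.85301 − 2.70000) / (0.00139 − (-0.20675)) = 2.85301 − (0.00021)/(0.20813) = 2.85199

2.852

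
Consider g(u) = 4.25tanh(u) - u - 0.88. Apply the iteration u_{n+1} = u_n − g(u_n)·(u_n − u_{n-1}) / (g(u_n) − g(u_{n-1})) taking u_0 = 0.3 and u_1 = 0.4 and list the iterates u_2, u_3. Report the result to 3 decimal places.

0.279, 0.280

g(0.3) = 0.05808, g(0.4) = 0.33478
u_2 = 0.40000 − 0.33478·(0.40000 − 0.30000) / (0.33478 − 0.05808) = 0.40000 − (0.03348)/(0.27670) = 0.27901
g(0.27901) = -0.00306
u_3 = 0.27901 − (-0.00306)·(0.27901 − 0.40000) / (-0.00306 − 0.33478) = 0.27901 − (0.00037)/(-0.33784) = 0.28011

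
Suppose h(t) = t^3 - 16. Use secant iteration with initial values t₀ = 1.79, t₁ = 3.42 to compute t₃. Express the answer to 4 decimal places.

2.4474

h(1.79) = -10.264661, h(3.42) = 24.001688
t₂ = 3.420000 − 24.001688·(3.420000 − 1.790000) / (24.001688 − (-10.264661)) = 3.420000 − (39.122751)/(34.266349) = 2.278275
h(2.278275) = -4.174531
t₃ = 2.278275 − (-4.174531)·(2.278275 − 3.420000) / (-4.174531 − 24.001688) = 2.278275 − (4.766167)/(-28.176219) = 2.447431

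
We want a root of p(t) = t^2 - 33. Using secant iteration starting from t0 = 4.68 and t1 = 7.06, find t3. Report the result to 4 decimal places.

5.7322

p(4.68) = -11.097600, p(7.06) = 16.843600
t2 = 7.060000 − 16.843600·(7.060000 − 4.680000) / (16.843600 − (-11.097600)) = 7.060000 − (40.087768)/(27.941200) = 5.625281
p(5.625281) = -1.356213
t3 = 5.625281 − (-1.356213)·(5.625281 − 7.060000) / (-1.356213 − 16.843600) = 5.625281 − (1.945784)/(-18.199813) = 5.732193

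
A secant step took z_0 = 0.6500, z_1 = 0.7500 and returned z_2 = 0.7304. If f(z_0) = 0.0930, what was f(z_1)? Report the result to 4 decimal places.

The secant line through (0.6500, 0.0930) and (0.7500, f(z_1)) crosses zero at z_2 = 0.7304.
So (0.6500, 0.0930), (0.7500, f(z_1)), (0.7304, 0) are collinear:
f(z_1) = 0.0930 · (0.7500 − 0.7304) / (0.6500 − 0.7304) = 0.0930 · (0.019600)/(-0.080400) = -0.022672

-0.0227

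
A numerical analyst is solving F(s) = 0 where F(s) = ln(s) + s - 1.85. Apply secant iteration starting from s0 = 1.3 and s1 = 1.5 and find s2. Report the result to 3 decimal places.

F(1.3) = -0.28764, F(1.5) = 0.05547
s2 = 1.50000 − 0.05547·(1.50000 − 1.30000) / (0.05547 − (-0.28764)) = 1.50000 − (0.01109)/(0.34310) = 1.46767

1.468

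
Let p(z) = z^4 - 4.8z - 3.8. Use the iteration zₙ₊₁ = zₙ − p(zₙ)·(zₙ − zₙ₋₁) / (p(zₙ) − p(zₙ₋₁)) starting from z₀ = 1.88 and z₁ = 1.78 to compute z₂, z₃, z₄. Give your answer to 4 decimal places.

p(1.88) = -0.332017, p(1.78) = -2.305241
z₂ = 1.780000 − (-2.305241)·(1.780000 − 1.880000) / (-2.305241 − (-0.332017)) = 1.780000 − (0.230524)/(-1.973225) = 1.896826
p(1.896826) = 0.040473
z₃ = 1.896826 − 0.040473·(1.896826 − 1.780000) / (0.040473 − (-2.305241)) = 1.896826 − (0.004728)/(2.345715) = 1.894810
p(1.894810) = -0.004791
z₄ = 1.894810 − (-0.004791)·(1.894810 − 1.896826) / (-0.004791 − 0.040473) = 1.894810 − (0.000010)/(-0.045264) = 1.895024

1.8968, 1.8948, 1.8950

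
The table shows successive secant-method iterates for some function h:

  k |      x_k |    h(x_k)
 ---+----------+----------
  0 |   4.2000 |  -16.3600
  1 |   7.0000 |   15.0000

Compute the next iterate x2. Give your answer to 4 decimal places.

x2 = 7.0000 − 15.0000·(7.0000 − 4.2000) / (15.0000 − (-16.3600))
   = 7.0000 − (42.000000)/(31.360000) = 5.660714

5.6607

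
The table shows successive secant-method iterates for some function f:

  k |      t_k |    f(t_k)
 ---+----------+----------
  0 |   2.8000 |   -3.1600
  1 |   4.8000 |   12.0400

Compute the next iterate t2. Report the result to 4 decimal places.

3.2158

t2 = 4.8000 − 12.0400·(4.8000 − 2.8000) / (12.0400 − (-3.1600))
   = 4.8000 − (24.080000)/(15.200000) = 3.215789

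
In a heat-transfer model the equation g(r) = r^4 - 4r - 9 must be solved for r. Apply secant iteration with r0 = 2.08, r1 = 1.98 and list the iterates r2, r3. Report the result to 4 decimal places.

g(2.08) = 1.397737, g(1.98) = -1.550464
r2 = 1.980000 − (-1.550464)·(1.980000 − 2.080000) / (-1.550464 − 1.397737) = 1.980000 − (0.155046)/(-2.948201) = 2.032590
g(2.032590) = -0.061706
r3 = 2.032590 − (-0.061706)·(2.032590 − 1.980000) / (-0.061706 − (-1.550464)) = 2.032590 − (-0.003245)/(1.488758) = 2.034770

2.0326, 2.0348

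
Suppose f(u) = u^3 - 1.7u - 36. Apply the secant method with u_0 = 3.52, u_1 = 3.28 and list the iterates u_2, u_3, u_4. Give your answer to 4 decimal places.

3.4706, 3.4736, 3.4734

f(3.52) = 1.630208, f(3.28) = -6.288448
u_2 = 3.280000 − (-6.288448)·(3.280000 − 3.520000) / (-6.288448 − 1.630208) = 3.280000 − (1.509228)/(-7.918656) = 3.470591
f(3.470591) = -0.096717
u_3 = 3.470591 − (-0.096717)·(3.470591 − 3.280000) / (-0.096717 − (-6.288448)) = 3.470591 − (-0.018433)/(6.191731) = 3.473568
f(3.473568) = 0.005892
u_4 = 3.473568 − 0.005892·(3.473568 − 3.470591) / (0.005892 − (-0.096717)) = 3.473568 − (0.000018)/(0.102609) = 3.473398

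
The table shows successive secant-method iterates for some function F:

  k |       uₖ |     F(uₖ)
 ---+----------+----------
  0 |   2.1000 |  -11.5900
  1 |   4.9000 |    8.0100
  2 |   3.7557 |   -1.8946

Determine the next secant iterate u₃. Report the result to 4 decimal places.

u₃ = 3.7557 − (-1.8946)·(3.7557 − 4.9000) / (-1.8946 − 8.0100)
   = 3.7557 − (2.167991)/(-9.904600) = 3.974587

3.9746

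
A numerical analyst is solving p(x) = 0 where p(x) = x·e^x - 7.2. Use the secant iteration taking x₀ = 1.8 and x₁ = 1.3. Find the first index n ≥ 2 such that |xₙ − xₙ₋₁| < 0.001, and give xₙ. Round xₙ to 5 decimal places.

n = 5, xₙ = 1.54139

p(1.8) = 3.6893654, p(1.3) = -2.4299143
x₂ = 1.3000000 − (-2.4299143)·(-0.5000000)/(-6.1192798) = 1.4985458;  |Δ| = 0.1985458
p(1.4985458) = -0.4937432
x₃ = 1.4985458 − (-0.4937432)·(0.1985458)/(1.9361711) = 1.5491770;  |Δ| = 0.0506312
p(1.5491770) = 0.0928963
x₄ = 1.5491770 − 0.0928963·(0.0506312)/(0.5866395) = 1.5411594;  |Δ| = 0.0080176
p(1.5411594) = -0.0027838
x₅ = 1.5411594 − (-0.0027838)·(-0.0080176)/(-0.0956801) = 1.5413926;  |Δ| = 0.0002333
|x₅ − x₄| = 0.0002333 < 0.001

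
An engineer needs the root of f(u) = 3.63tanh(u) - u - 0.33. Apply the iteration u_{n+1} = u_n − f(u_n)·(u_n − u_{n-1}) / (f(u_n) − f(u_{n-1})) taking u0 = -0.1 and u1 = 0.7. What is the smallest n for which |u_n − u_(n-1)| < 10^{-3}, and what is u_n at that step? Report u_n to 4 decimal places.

f(-0.1) = -0.591795, f(0.7) = 1.163855
u2 = 0.700000 − 1.163855·(0.800000)/(1.755650) = 0.169664;  |Δ| = 0.530336
f(0.169664) = 0.110374
u3 = 0.169664 − 0.110374·(-0.530336)/(-1.053481) = 0.114100;  |Δ| = 0.055564
f(0.114100) = -0.031704
u4 = 0.114100 − (-0.031704)·(-0.055564)/(-0.142079) = 0.126499;  |Δ| = 0.012399
f(0.126499) = 0.000259
u5 = 0.126499 − 0.000259·(0.012399)/(0.031963) = 0.126399;  |Δ| = 0.000100
|u5 − u4| = 0.000100 < 10^{-3}

n = 5, u_n = 0.1264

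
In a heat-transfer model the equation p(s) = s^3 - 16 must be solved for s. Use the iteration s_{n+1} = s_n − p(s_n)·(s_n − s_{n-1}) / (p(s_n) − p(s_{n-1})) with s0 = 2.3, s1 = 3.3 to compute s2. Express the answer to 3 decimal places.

p(2.3) = -3.83300, p(3.3) = 19.93700
s2 = 3.30000 − 19.93700·(3.30000 − 2.30000) / (19.93700 − (-3.83300)) = 3.30000 − (19.93700)/(23.77000) = 2.46125

2.461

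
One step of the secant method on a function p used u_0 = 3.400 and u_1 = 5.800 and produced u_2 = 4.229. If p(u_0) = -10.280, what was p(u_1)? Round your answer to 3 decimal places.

The secant line through (3.400, -10.280) and (5.800, p(u_1)) crosses zero at u_2 = 4.229.
So (3.400, -10.280), (5.800, p(u_1)), (4.229, 0) are collinear:
p(u_1) = -10.280 · (5.800 − 4.229) / (3.400 − 4.229) = -10.280 · (1.57100)/(-0.82900) = 19.48116

19.481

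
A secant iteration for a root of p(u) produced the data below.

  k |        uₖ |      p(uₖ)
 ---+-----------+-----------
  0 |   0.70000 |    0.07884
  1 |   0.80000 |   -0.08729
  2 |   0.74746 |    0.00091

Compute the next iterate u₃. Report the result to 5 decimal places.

u₃ = 0.74746 − 0.00091·(0.74746 − 0.80000) / (0.00091 − (-0.08729))
   = 0.74746 − (-0.0000478)/(0.0882000) = 0.7480021

0.74800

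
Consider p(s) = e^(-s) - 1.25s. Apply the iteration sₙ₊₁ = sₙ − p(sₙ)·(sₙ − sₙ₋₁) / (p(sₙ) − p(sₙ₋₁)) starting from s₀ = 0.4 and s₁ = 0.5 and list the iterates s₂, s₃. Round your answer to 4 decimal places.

0.4902, 0.4901

p(0.4) = 0.170320, p(0.5) = -0.018469
s₂ = 0.500000 − (-0.018469)·(0.500000 − 0.400000) / (-0.018469 − 0.170320) = 0.500000 − (-0.001847)/(-0.188789) = 0.490217
p(0.490217) = -0.000278
s₃ = 0.490217 − (-0.000278)·(0.490217 − 0.500000) / (-0.000278 − (-0.018469)) = 0.490217 − (0.000003)/(0.018192) = 0.490068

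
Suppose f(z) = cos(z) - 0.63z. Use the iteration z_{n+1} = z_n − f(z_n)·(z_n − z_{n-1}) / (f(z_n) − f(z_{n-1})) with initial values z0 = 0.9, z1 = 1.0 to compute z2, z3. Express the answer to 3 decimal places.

0.938, 0.938

f(0.9) = 0.05461, f(1.0) = -0.08970
z2 = 1.00000 − (-0.08970)·(1.00000 − 0.90000) / (-0.08970 − 0.05461) = 1.00000 − (-0.00897)/(-0.14431) = 0.93784
f(0.93784) = 0.00069
z3 = 0.93784 − 0.00069·(0.93784 − 1.00000) / (0.00069 − (-0.08970)) = 0.93784 − (-0.00004)/(0.09039) = 0.93832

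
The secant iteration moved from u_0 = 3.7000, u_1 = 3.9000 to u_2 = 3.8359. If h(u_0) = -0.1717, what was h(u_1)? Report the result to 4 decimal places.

The secant line through (3.7000, -0.1717) and (3.9000, h(u_1)) crosses zero at u_2 = 3.8359.
So (3.7000, -0.1717), (3.9000, h(u_1)), (3.8359, 0) are collinear:
h(u_1) = -0.1717 · (3.9000 − 3.8359) / (3.7000 − 3.8359) = -0.1717 · (0.064100)/(-0.135900) = 0.080986

0.0810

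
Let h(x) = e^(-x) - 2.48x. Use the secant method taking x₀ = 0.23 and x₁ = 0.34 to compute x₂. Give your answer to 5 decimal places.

0.29934

h(0.23) = 0.2241336, h(0.34) = -0.1314297
x₂ = 0.3400000 − (-0.1314297)·(0.3400000 − 0.2300000) / (-0.1314297 − 0.2241336) = 0.3400000 − (-0.0144573)/(-0.3555633) = 0.2993398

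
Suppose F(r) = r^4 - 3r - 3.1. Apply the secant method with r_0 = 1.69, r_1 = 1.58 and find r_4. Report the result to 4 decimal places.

1.6908

F(1.69) = -0.012693, F(1.58) = -1.607987
r_2 = 1.580000 − (-1.607987)·(1.580000 − 1.690000) / (-1.607987 − (-0.012693)) = 1.580000 − (0.176879)/(-1.595294) = 1.690875
F(1.690875) = 0.001592
r_3 = 1.690875 − 0.001592·(1.690875 − 1.580000) / (0.001592 − (-1.607987)) = 1.690875 − (0.000177)/(1.609580) = 1.690766
F(1.690766) = -0.000199
r_4 = 1.690766 − (-0.000199)·(1.690766 − 1.690875) / (-0.000199 − 0.001592) = 1.690766 − (0.000000)/(-0.001792) = 1.690778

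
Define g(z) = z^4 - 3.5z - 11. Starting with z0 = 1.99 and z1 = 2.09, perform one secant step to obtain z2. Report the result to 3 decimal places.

2.065

g(1.99) = -2.28261, g(2.09) = 0.76530
z2 = 2.09000 − 0.76530·(2.09000 − 1.99000) / (0.76530 − (-2.28261)) = 2.09000 − (0.07653)/(3.04791) = 2.06489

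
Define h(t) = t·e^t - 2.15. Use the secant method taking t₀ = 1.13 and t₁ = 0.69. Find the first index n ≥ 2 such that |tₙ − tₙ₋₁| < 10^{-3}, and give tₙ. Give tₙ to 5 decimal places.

n = 5, tₙ = 0.88624

h(1.13) = 1.3480918, h(0.69) = -0.7743363
t₂ = 0.6900000 − (-0.7743363)·(-0.4400000)/(-2.1224281) = 0.8505274;  |Δ| = 0.1605274
h(0.8505274) = -0.1590163
t₃ = 0.8505274 − (-0.1590163)·(0.1605274)/(0.6153200) = 0.8920123;  |Δ| = 0.0414849
h(0.8920123) = 0.0265412
t₄ = 0.8920123 − 0.0265412·(0.0414849)/(0.1855575) = 0.8860785;  |Δ| = 0.0059338
h(0.8860785) = -0.0007287
t₅ = 0.8860785 − (-0.0007287)·(-0.0059338)/(-0.0272699) = 0.8862371;  |Δ| = 0.0001586
|t₅ − t₄| = 0.0001586 < 10^{-3}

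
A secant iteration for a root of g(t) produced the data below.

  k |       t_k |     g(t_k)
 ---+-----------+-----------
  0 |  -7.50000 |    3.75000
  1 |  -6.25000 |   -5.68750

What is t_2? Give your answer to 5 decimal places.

-7.00331

t_2 = -6.25000 − (-5.68750)·(-6.25000 − (-7.50000)) / (-5.68750 − 3.75000)
   = -6.25000 − (-7.1093750)/(-9.4375000) = -7.0033113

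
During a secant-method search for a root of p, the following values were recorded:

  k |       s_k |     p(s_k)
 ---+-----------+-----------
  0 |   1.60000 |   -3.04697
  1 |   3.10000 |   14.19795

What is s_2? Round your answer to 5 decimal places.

1.86503

s_2 = 3.10000 − 14.19795·(3.10000 − 1.60000) / (14.19795 − (-3.04697))
   = 3.10000 − (21.2969250)/(17.2449200) = 1.8650320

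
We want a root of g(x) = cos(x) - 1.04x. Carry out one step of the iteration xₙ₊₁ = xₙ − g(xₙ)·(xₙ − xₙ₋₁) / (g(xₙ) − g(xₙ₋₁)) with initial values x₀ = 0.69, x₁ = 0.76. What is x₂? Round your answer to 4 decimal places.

0.7215

g(0.69) = 0.053646, g(0.76) = -0.065564
x₂ = 0.760000 − (-0.065564)·(0.760000 − 0.690000) / (-0.065564 − 0.053646) = 0.760000 − (-0.004589)/(-0.119210) = 0.721501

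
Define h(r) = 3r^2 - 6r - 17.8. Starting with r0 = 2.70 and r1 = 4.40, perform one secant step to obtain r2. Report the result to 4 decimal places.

h(2.70) = -12.130000, h(4.40) = 13.880000
r2 = 4.400000 − 13.880000·(4.400000 − 2.700000) / (13.880000 − (-12.130000)) = 4.400000 − (23.596000)/(26.010000) = 3.492810

3.4928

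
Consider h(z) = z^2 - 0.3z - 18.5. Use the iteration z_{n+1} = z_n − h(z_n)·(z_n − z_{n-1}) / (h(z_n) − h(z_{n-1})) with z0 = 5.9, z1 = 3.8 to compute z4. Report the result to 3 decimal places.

h(5.9) = 14.54000, h(3.8) = -5.20000
z2 = 3.80000 − (-5.20000)·(3.80000 − 5.90000) / (-5.20000 − 14.54000) = 3.80000 − (10.92000)/(-19.74000) = 4.35319
h(4.35319) = -0.85568
z3 = 4.35319 − (-0.85568)·(4.35319 − 3.80000) / (-0.85568 − (-5.20000)) = 4.35319 − (-0.47336)/(4.34432) = 4.46215
h(4.46215) = 0.07215
z4 = 4.46215 − 0.07215·(4.46215 − 4.35319) / (0.07215 − (-0.85568)) = 4.46215 − (0.00786)/(0.92783) = 4.45368

4.454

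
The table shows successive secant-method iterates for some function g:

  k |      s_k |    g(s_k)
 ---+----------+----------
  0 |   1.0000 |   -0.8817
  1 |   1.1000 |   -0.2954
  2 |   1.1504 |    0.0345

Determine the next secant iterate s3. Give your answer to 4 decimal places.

s3 = 1.1504 − 0.0345·(1.1504 − 1.1000) / (0.0345 − (-0.2954))
   = 1.1504 − (0.001739)/(0.329900) = 1.145129

1.1451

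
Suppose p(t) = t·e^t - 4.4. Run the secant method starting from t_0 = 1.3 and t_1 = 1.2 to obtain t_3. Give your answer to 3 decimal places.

1.255

p(1.3) = 0.37009, p(1.2) = -0.41586
t_2 = 1.20000 − (-0.41586)·(1.20000 − 1.30000) / (-0.41586 − 0.37009) = 1.20000 − (0.04159)/(-0.78595) = 1.25291
p(1.25291) = -0.01415
t_3 = 1.25291 − (-0.01415)·(1.25291 − 1.20000) / (-0.01415 − (-0.41586)) = 1.25291 − (-0.00075)/(0.40171) = 1.25478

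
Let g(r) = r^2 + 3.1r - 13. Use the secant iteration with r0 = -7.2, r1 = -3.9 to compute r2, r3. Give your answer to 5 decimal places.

-5.13500, -5.56470

g(-7.2) = 16.5200000, g(-3.9) = -9.8800000
r2 = -3.9000000 − (-9.8800000)·(-3.9000000 − (-7.2000000)) / (-9.8800000 − 16.5200000) = -3.9000000 − (-32.6040000)/(-26.4000000) = -5.1350000
g(-5.1350000) = -2.5502750
r3 = -5.1350000 − (-2.5502750)·(-5.1350000 − (-3.9000000)) / (-2.5502750 − (-9.8800000)) = -5.1350000 − (3.1495896)/(7.3297250) = -5.5647009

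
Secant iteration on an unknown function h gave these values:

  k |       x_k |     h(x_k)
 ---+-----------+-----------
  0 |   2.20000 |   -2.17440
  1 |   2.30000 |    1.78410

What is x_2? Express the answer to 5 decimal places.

2.25493

x_2 = 2.30000 − 1.78410·(2.30000 − 2.20000) / (1.78410 − (-2.17440))
   = 2.30000 − (0.1784100)/(3.9585000) = 2.2549299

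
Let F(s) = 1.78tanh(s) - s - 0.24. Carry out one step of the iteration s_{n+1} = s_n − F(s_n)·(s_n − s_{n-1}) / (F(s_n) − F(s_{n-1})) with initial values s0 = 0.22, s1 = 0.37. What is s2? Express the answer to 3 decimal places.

F(0.22) = -0.07460, F(0.37) = 0.02011
s2 = 0.37000 − 0.02011·(0.37000 − 0.22000) / (0.02011 − (-0.07460)) = 0.37000 − (0.00302)/(0.09470) = 0.33816

0.338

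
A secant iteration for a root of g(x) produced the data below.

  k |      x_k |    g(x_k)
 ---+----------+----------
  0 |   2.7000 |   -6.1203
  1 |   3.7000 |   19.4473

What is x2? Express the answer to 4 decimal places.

x2 = 3.7000 − 19.4473·(3.7000 − 2.7000) / (19.4473 − (-6.1203))
   = 3.7000 − (19.447300)/(25.567600) = 2.939377

2.9394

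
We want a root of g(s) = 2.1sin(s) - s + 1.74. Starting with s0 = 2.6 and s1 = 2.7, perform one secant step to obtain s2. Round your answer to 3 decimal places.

2.678

g(2.6) = 0.22255, g(2.7) = -0.06250
s2 = 2.70000 − (-0.06250)·(2.70000 − 2.60000) / (-0.06250 − 0.22255) = 2.70000 − (-0.00625)/(-0.28506) = 2.67807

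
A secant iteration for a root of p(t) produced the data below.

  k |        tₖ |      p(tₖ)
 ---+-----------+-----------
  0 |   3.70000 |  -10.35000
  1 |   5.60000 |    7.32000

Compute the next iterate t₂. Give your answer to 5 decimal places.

t₂ = 5.60000 − 7.32000·(5.60000 − 3.70000) / (7.32000 − (-10.35000))
   = 5.60000 − (13.9080000)/(17.6700000) = 4.8129032

4.81290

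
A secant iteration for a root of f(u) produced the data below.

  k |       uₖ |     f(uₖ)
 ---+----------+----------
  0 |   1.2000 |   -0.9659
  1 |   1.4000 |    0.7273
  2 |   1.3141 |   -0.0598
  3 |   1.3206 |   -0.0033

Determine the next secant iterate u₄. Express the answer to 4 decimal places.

1.3210

u₄ = 1.3206 − (-0.0033)·(1.3206 − 1.3141) / (-0.0033 − (-0.0598))
   = 1.3206 − (-0.000021)/(0.056500) = 1.320980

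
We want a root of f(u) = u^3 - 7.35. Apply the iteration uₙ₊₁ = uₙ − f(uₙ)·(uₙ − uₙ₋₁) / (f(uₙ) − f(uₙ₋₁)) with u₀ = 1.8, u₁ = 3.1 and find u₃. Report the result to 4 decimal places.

f(1.8) = -1.518000, f(3.1) = 22.441000
u₂ = 3.100000 − 22.441000·(3.100000 − 1.800000) / (22.441000 − (-1.518000)) = 3.100000 − (29.173300)/(23.959000) = 1.882366
f(1.882366) = -0.680212
u₃ = 1.882366 − (-0.680212)·(1.882366 − 3.100000) / (-0.680212 − 22.441000) = 1.882366 − (0.828250)/(-23.121212) = 1.918188

1.9182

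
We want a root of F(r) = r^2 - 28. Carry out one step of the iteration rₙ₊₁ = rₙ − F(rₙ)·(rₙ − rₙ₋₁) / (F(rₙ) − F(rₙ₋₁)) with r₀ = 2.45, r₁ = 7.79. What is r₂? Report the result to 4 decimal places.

4.5982

F(2.45) = -21.997500, F(7.79) = 32.684100
r₂ = 7.790000 − 32.684100·(7.790000 − 2.450000) / (32.684100 − (-21.997500)) = 7.790000 − (174.533094)/(54.681600) = 4.598193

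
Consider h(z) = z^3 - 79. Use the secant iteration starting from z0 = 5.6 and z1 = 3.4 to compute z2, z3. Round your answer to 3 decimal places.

4.041, 4.354

h(5.6) = 96.61600, h(3.4) = -39.69600
z2 = 3.40000 − (-39.69600)·(3.40000 − 5.60000) / (-39.69600 − 96.61600) = 3.40000 − (87.33120)/(-136.31200) = 4.04067
h(4.04067) = -13.02786
z3 = 4.04067 − (-13.02786)·(4.04067 − 3.40000) / (-13.02786 − (-39.69600)) = 4.04067 − (-8.34657)/(26.66814) = 4.35365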